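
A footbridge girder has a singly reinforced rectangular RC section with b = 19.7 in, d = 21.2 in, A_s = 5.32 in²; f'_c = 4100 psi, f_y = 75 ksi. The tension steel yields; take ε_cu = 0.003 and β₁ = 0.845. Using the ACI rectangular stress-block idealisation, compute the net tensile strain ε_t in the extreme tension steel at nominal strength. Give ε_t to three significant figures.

a = A_s f_y/(0.85 f'_c b) = 5.812 in.
β₁ = 0.845, so c = a/β₁ = 5.812/0.845 = 6.878 in.
From the linear strain diagram with ε_cu = 0.003: ε_t = 0.003 (d − c)/c = 0.003 × (21.2 − 6.878)/6.878 = 0.00625.
Since ε_t ≥ 0.005, the section is tension-controlled.

ε_t ≈ 0.00625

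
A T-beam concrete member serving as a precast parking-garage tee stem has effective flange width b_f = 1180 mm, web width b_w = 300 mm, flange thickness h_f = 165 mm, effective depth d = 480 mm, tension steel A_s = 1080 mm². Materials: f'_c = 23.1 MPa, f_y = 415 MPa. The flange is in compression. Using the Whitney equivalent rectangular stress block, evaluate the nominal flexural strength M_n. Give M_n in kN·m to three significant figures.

Tension: T = A_s f_y = 1080 × 415 = 448200 N.
Try a within the flange: a = T/(0.85 f'_c b_f) = 448200/(0.85 × 23.1 × 1180) = 19.34 mm.
Since a = 19.34 ≤ h_f = 165 mm, the stress block lies entirely in the flange; analyse as a rectangular beam of width b_f.
M_n = T(d − a/2) = 448200 × (480 − 9.67) = 210.80 × 10⁶ N·mm.
M_n = 210.80 kN·m.

M_n ≈ 211 kN·m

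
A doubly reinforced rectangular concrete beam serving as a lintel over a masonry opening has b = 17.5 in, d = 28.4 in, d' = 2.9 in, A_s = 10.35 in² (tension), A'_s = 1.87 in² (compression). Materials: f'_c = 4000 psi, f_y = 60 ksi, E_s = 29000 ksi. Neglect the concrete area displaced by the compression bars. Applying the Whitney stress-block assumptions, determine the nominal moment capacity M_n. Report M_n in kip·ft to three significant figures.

Assume both steels yield.
a = (A_s − A'_s) f_y/(0.85 f'_c b) = (10.35 − 1.87) × 60/(0.85 × 4 × 17.5) = 8.551 in.
c = a/β₁ = 8.551/0.85 = 10.060 in; ε'_s = 0.003(c − d')/c = 0.0021 ≥ ε_y = 0.0021, so the compression steel yields.
M_n = (A_s − A'_s) f_y (d − a/2) + A'_s f_y (d − d') = 508.8 × (28.4 − 4.2755) + 112.2 × (28.4 − 2.9) = 12274.5 + 2861.1 = 15135.6 kip·in = 15135.6/12 = 1261.30 kip·ft.

M_n ≈ 1260 kip·ft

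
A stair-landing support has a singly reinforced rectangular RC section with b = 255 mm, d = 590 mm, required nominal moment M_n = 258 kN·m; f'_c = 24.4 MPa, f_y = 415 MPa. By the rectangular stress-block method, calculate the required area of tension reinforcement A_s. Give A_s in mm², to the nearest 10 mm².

A_s ≈ 1140 mm²

With M_n = 0.85 f'_c a b (d − a/2), solve the quadratic for a:
a = d − √(d² − 2M_n/(0.85 f'_c b)) = 590 − √(590² − 2 × 258×10⁶/(0.85 × 24.4 × 255)) = 89.47 mm.
A_s = 0.85 f'_c a b / f_y = 0.85 × 24.4 × 89.47 × 255 / 415 = 1140.2 mm².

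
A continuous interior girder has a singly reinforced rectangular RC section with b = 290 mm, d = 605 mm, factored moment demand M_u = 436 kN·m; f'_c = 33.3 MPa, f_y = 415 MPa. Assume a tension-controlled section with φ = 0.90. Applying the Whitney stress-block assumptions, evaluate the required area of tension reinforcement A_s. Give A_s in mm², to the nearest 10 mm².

M_n = M_u/φ = 436/0.90 = 484.444 kN·m.
With M_n = 0.85 f'_c a b (d − a/2), solve the quadratic for a:
a = d − √(d² − 2M_n/(0.85 f'_c b)) = 605 − √(605² − 2 × 484.444×10⁶/(0.85 × 33.3 × 290)) = 107.01 mm.
A_s = 0.85 f'_c a b / f_y = 0.85 × 33.3 × 107.01 × 290 / 415 = 2116.6 mm².

A_s ≈ 2120 mm²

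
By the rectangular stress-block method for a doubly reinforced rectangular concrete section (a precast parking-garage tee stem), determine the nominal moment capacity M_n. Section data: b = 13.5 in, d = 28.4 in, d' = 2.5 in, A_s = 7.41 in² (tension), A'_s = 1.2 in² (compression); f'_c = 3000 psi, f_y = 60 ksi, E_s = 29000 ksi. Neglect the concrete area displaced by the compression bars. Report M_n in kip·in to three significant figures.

Assume both steels yield.
a = (A_s − A'_s) f_y/(0.85 f'_c b) = (7.41 − 1.2) × 60/(0.85 × 3 × 13.5) = 10.824 in.
c = a/β₁ = 10.824/0.85 = 12.734 in; ε'_s = 0.003(c − d')/c = 0.0024 ≥ ε_y = 0.0021, so the compression steel yields.
M_n = (A_s − A'_s) f_y (d − a/2) + A'_s f_y (d − d') = 372.6 × (28.4 − 5.412) + 72 × (28.4 − 2.5) = 8565.3 + 1864.8 = 10430.1 kip·in.

M_n ≈ 10400 kip·in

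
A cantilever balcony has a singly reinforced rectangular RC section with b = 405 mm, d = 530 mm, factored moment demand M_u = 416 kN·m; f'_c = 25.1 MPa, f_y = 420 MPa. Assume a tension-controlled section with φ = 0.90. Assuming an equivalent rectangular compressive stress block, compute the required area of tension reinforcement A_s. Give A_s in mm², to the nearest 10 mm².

A_s ≈ 2320 mm²

M_n = M_u/φ = 416/0.90 = 462.222 kN·m.
With M_n = 0.85 f'_c a b (d − a/2), solve the quadratic for a:
a = d − √(d² − 2M_n/(0.85 f'_c b)) = 530 − √(530² − 2 × 462.222×10⁶/(0.85 × 25.1 × 405)) = 112.97 mm.
A_s = 0.85 f'_c a b / f_y = 0.85 × 25.1 × 112.97 × 405 / 420 = 2324.1 mm².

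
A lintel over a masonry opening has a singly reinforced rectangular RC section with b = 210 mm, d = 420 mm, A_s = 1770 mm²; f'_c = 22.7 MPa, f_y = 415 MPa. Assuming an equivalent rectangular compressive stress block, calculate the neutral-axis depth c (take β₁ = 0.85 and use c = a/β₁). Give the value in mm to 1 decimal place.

c ≈ 213.3 mm

T = A_s f_y = 1770 × 415 = 734550 N = 734.55 kN.
Setting C = 0.85 f'_c a b equal to T: a = 734550/(0.85 × 22.7 × 210) = 181.283 mm.
With β₁ = 0.85, c = a/β₁ = 181.283/0.85 = 213.3 mm.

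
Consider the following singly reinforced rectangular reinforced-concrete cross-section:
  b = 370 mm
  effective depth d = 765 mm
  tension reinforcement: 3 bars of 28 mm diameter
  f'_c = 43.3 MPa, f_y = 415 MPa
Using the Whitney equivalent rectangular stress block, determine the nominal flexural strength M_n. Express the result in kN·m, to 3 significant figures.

M_n ≈ 565 kN·m

A_s = 3 × 616 = 1848 mm².
T = A_s f_y = 1848 × 415 = 766920 N = 766.92 kN.
From C = T: a = T/(0.85 f'_c b) = 766920/(0.85 × 43.3 × 370) = 56.32 mm.
M_n = T(d − a/2) = 766.92 kN × (765 − 28.16) mm = 565.10 kN·m.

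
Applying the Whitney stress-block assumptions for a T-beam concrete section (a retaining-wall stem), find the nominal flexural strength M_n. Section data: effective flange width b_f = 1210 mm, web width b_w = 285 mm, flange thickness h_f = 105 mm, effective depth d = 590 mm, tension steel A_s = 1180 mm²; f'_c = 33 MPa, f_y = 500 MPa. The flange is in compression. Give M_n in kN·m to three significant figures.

Tension: T = A_s f_y = 1180 × 500 = 590000 N.
Try a within the flange: a = T/(0.85 f'_c b_f) = 590000/(0.85 × 33 × 1210) = 17.38 mm.
Since a = 17.38 ≤ h_f = 105 mm, the stress block lies entirely in the flange; analyse as a rectangular beam of width b_f.
M_n = T(d − a/2) = 590000 × (590 − 8.69) = 342.97 × 10⁶ N·mm.
M_n = 342.97 kN·m.

M_n ≈ 343 kN·m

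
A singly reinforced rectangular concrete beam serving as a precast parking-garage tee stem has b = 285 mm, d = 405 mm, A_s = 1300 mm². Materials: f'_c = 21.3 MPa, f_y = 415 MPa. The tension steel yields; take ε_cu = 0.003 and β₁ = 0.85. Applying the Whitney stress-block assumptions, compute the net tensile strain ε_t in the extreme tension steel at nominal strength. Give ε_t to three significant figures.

ε_t ≈ 0.00688

a = A_s f_y/(0.85 f'_c b) = 104.56 mm.
β₁ = 0.85, so c = a/β₁ = 104.56/0.85 = 123.01 mm.
From the linear strain diagram with ε_cu = 0.003: ε_t = 0.003 (d − c)/c = 0.003 × (405 − 123.01)/123.01 = 0.00688.
Since ε_t ≥ 0.005, the section is tension-controlled.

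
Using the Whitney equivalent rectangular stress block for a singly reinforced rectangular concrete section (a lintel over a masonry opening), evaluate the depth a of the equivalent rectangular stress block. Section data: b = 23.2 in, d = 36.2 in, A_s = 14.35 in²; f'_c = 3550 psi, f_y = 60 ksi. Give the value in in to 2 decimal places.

a ≈ 12.30 in

T = A_s f_y = 14.35 × 60 = 861 kips.
a = T/(0.85 f'_c b) = 861/(0.85 × 3.55 × 23.2) = 12.30 in.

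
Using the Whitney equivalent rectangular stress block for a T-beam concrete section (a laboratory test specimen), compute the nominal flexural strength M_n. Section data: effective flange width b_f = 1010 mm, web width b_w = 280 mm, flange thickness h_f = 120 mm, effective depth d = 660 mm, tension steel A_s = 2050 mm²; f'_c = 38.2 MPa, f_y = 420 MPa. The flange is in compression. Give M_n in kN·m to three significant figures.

M_n ≈ 557 kN·m

Tension: T = A_s f_y = 2050 × 420 = 861000 N.
Try a within the flange: a = T/(0.85 f'_c b_f) = 861000/(0.85 × 38.2 × 1010) = 26.25 mm.
Since a = 26.25 ≤ h_f = 120 mm, the stress block lies entirely in the flange; analyse as a rectangular beam of width b_f.
M_n = T(d − a/2) = 861000 × (660 − 13.125) = 556.96 × 10⁶ N·mm.
M_n = 556.96 kN·m.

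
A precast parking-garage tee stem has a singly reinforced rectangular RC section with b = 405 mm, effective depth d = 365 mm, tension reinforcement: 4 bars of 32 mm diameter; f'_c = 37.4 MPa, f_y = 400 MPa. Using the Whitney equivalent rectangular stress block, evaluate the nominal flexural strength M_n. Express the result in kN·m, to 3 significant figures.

A_s = 4 × 804 = 3216 mm².
T = A_s f_y = 3216 × 400 = 1286400 N = 1286.4 kN.
From C = T: a = T/(0.85 f'_c b) = 1286400/(0.85 × 37.4 × 405) = 99.91 mm.
M_n = T(d − a/2) = 1286.4 kN × (365 − 49.955) mm = 405.27 kN·m.

M_n ≈ 405 kN·m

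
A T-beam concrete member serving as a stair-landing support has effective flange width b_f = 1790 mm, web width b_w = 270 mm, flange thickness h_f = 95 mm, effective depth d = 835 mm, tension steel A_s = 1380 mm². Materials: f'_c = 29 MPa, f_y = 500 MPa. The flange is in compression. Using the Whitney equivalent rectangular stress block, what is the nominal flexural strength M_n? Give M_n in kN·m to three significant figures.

Tension: T = A_s f_y = 1380 × 500 = 690000 N.
Try a within the flange: a = T/(0.85 f'_c b_f) = 690000/(0.85 × 29 × 1790) = 15.64 mm.
Since a = 15.64 ≤ h_f = 95 mm, the stress block lies entirely in the flange; analyse as a rectangular beam of width b_f.
M_n = T(d − a/2) = 690000 × (835 − 7.82) = 570.75 × 10⁶ N·mm.
M_n = 570.75 kN·m.

M_n ≈ 571 kN·m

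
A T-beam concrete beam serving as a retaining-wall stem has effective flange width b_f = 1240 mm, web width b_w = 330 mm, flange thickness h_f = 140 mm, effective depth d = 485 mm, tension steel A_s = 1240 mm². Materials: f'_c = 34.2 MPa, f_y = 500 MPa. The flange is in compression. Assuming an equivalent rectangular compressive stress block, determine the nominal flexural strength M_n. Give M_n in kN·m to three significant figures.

M_n ≈ 295 kN·m

Tension: T = A_s f_y = 1240 × 500 = 620000 N.
Try a within the flange: a = T/(0.85 f'_c b_f) = 620000/(0.85 × 34.2 × 1240) = 17.20 mm.
Since a = 17.20 ≤ h_f = 140 mm, the stress block lies entirely in the flange; analyse as a rectangular beam of width b_f.
M_n = T(d − a/2) = 620000 × (485 − 8.6) = 295.37 × 10⁶ N·mm.
M_n = 295.37 kN·m.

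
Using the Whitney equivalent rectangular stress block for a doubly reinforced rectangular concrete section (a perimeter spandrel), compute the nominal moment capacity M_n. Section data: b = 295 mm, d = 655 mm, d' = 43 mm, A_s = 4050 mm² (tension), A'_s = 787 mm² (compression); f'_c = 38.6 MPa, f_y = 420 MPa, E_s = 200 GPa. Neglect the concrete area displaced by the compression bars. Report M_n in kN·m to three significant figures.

M_n ≈ 1000 kN·m

Assume both tension and compression steel yield.
Net tension couple steel: A_s − A'_s = 3263 mm².
a = (A_s − A'_s) f_y / (0.85 f'_c b) = 1370460/(0.85 × 38.6 × 295) = 141.59 mm.
c = a/β₁ = 141.59/0.774 = 182.93 mm; ε'_s = 0.003(c − d')/c = 0.0023 ≥ f_y/E_s = 0.0021, so compression steel does yield.
M_n = (A_s − A'_s) f_y (d − a/2) + A'_s f_y (d − d') = [1370460 × (655 − 70.795) + 330540 × (655 − 43)] × 10⁻⁶ = 800.63 + 202.29 = 1002.92 kN·m.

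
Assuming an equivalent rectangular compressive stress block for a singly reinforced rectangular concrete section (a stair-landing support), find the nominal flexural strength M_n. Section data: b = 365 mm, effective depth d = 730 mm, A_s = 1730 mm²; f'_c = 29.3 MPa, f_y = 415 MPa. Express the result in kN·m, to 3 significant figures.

T = A_s f_y = 1730 × 415 = 717950 N = 717.95 kN.
From C = T: a = T/(0.85 f'_c b) = 717950/(0.85 × 29.3 × 365) = 78.98 mm.
M_n = T(d − a/2) = 717.95 kN × (730 − 39.49) mm = 495.75 kN·m.

M_n ≈ 496 kN·m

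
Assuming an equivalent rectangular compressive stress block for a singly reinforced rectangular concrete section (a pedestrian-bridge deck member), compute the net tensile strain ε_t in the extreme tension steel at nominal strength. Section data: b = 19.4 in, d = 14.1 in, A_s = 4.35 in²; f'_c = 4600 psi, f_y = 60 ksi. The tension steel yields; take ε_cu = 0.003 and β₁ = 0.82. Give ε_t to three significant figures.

ε_t ≈ 0.00708

a = A_s f_y/(0.85 f'_c b) = 3.441 in.
β₁ = 0.82, so c = a/β₁ = 3.441/0.82 = 4.196 in.
From the linear strain diagram with ε_cu = 0.003: ε_t = 0.003 (d − c)/c = 0.003 × (14.1 − 4.196)/4.196 = 0.00708.
Since ε_t ≥ 0.005, the section is tension-controlled.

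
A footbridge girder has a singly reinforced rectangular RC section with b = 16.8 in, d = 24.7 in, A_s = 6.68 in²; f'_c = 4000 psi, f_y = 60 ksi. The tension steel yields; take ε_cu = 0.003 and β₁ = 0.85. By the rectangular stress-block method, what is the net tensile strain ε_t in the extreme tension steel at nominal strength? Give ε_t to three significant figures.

ε_t ≈ 0.00598

a = A_s f_y/(0.85 f'_c b) = 7.017 in.
β₁ = 0.85, so c = a/β₁ = 7.017/0.85 = 8.255 in.
From the linear strain diagram with ε_cu = 0.003: ε_t = 0.003 (d − c)/c = 0.003 × (24.7 − 8.255)/8.255 = 0.00598.
Since ε_t ≥ 0.005, the section is tension-controlled.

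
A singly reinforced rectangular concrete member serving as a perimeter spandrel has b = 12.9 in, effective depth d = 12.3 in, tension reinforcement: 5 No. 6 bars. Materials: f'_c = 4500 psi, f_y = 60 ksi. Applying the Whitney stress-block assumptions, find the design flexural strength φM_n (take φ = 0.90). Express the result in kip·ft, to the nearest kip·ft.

A_s = 5 × 0.44 = 2.2 in².
T = A_s f_y = 2.2 × 60 = 132 kips.
a = T/(0.85 f'_c b) = 132/(0.85 × 4.5 × 12.9) = 2.675 in.
M_n = T(d − a/2) = 132 × (12.3 − 1.3375) = 1447.1 kip·in = 1447.1/12 = 120.59 kip·ft.
φM_n = 0.90 × 120.59 = 108.53 kip·ft.

φM_n ≈ 109 kip·ft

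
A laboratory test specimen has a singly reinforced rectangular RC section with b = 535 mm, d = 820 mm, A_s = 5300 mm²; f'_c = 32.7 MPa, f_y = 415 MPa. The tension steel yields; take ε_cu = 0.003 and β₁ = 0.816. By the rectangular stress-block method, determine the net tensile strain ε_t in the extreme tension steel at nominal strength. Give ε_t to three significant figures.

ε_t ≈ 0.0106

a = A_s f_y/(0.85 f'_c b) = 147.91 mm.
β₁ = 0.816, so c = a/β₁ = 147.91/0.816 = 181.26 mm.
From the linear strain diagram with ε_cu = 0.003: ε_t = 0.003 (d − c)/c = 0.003 × (820 − 181.26)/181.26 = 0.0106.
Since ε_t ≥ 0.005, the section is tension-controlled.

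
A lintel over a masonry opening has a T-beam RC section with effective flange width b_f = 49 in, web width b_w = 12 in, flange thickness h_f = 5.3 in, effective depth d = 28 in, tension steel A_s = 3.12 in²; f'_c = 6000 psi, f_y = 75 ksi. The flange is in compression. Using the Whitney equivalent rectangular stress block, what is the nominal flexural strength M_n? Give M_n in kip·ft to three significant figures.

M_n ≈ 537 kip·ft

Tension: T = A_s f_y = 3.12 × 75 = 234 kips.
Try a within the flange: a = T/(0.85 f'_c b_f) = 234/(0.85 × 6 × 49) = 0.936 in.
Since a = 0.936 ≤ h_f = 5.3 in, the stress block lies entirely in the flange; analyse as a rectangular beam of width b_f.
M_n = T(d − a/2) = 234 × (28 − 0.468) = 6442.5 kip·in.
M_n = 6442.5/12 = 536.88 kip·ft.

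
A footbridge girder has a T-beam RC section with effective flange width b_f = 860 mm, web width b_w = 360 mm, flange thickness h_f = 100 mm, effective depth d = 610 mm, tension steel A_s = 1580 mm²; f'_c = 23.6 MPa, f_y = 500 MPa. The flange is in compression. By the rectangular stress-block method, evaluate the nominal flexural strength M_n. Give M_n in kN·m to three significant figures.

Tension: T = A_s f_y = 1580 × 500 = 790000 N.
Try a within the flange: a = T/(0.85 f'_c b_f) = 790000/(0.85 × 23.6 × 860) = 45.79 mm.
Since a = 45.79 ≤ h_f = 100 mm, the stress block lies entirely in the flange; analyse as a rectangular beam of width b_f.
M_n = T(d − a/2) = 790000 × (610 − 22.895) = 463.81 × 10⁶ N·mm.
M_n = 463.81 kN·m.

M_n ≈ 464 kN·m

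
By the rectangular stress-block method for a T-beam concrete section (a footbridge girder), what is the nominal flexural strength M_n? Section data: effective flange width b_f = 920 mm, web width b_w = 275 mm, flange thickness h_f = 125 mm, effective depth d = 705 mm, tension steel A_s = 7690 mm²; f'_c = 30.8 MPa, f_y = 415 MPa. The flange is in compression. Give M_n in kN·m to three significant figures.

Tension: T = A_s f_y = 7690 × 415 = 3191350 N.
Try a within the flange: a = T/(0.85 f'_c b_f) = 3191350/(0.85 × 30.8 × 920) = 132.50 mm.
a = 132.50 > h_f = 125 mm: the block extends into the web. Split into flange-overhang and web parts.
C_f = 0.85 f'_c (b_f − b_w) h_f = 0.85 × 30.8 × (920 − 275) × 125 = 2110763 N.
Remaining web compression depth: a_w = (T − C_f)/(0.85 f'_c b_w) = (3191350 − 2110763)/(0.85 × 30.8 × 275) = 150.09 mm.
M_n = C_f(d − h_f/2) + (T − C_f)(d − a_w/2) = 2110763 × (705 − 62.5) + 1080587 × (705 − 75.045) = 1356.17 + 680.72 = 2036.89 × 10⁶ N·mm.
M_n = 2036.89 kN·m.

M_n ≈ 2040 kN·m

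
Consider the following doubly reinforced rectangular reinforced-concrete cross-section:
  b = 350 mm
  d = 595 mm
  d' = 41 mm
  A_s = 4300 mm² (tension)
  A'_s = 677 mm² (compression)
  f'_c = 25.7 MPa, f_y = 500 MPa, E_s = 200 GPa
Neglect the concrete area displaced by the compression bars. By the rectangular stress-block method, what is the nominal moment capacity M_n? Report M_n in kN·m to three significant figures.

Assume both tension and compression steel yield.
Net tension couple steel: A_s − A'_s = 3623 mm².
a = (A_s − A'_s) f_y / (0.85 f'_c b) = 1811500/(0.85 × 25.7 × 350) = 236.93 mm.
c = a/β₁ = 236.93/0.85 = 278.74 mm; ε'_s = 0.003(c − d')/c = 0.0026 ≥ f_y/E_s = 0.0025, so compression steel does yield.
M_n = (A_s − A'_s) f_y (d − a/2) + A'_s f_y (d − d') = [1811500 × (595 − 118.465) + 338500 × (595 − 41)] × 10⁻⁶ = 863.24 + 187.53 = 1050.77 kN·m.

M_n ≈ 1050 kN·m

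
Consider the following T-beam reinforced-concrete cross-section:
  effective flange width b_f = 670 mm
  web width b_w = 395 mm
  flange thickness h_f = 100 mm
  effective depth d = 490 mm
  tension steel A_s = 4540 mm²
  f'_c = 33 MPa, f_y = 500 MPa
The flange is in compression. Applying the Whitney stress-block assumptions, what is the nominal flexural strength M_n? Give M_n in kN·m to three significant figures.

M_n ≈ 972 kN·m

Tension: T = A_s f_y = 4540 × 500 = 2270000 N.
Try a within the flange: a = T/(0.85 f'_c b_f) = 2270000/(0.85 × 33 × 670) = 120.79 mm.
a = 120.79 > h_f = 100 mm: the block extends into the web. Split into flange-overhang and web parts.
C_f = 0.85 f'_c (b_f − b_w) h_f = 0.85 × 33 × (670 − 395) × 100 = 771375 N.
Remaining web compression depth: a_w = (T − C_f)/(0.85 f'_c b_w) = (2270000 − 771375)/(0.85 × 33 × 395) = 135.26 mm.
M_n = C_f(d − h_f/2) + (T − C_f)(d − a_w/2) = 771375 × (490 − 50) + 1498625 × (490 − 67.63) = 339.41 + 632.97 = 972.38 × 10⁶ N·mm.
M_n = 972.38 kN·m.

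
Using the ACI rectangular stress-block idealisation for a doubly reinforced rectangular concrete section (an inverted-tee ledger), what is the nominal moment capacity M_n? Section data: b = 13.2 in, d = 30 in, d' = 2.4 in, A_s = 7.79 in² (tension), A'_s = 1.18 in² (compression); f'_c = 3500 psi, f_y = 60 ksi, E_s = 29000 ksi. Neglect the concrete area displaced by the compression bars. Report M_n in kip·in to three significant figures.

M_n ≈ 11800 kip·in

Assume both steels yield.
a = (A_s − A'_s) f_y/(0.85 f'_c b) = (7.79 − 1.18) × 60/(0.85 × 3.5 × 13.2) = 10.099 in.
c = a/β₁ = 10.099/0.85 = 11.881 in; ε'_s = 0.003(c − d')/c = 0.0024 ≥ ε_y = 0.0021, so the compression steel yields.
M_n = (A_s − A'_s) f_y (d − a/2) + A'_s f_y (d − d') = 396.6 × (30 − 5.0495) + 70.8 × (30 − 2.4) = 9895.4 + 1954.1 = 11849.5 kip·in.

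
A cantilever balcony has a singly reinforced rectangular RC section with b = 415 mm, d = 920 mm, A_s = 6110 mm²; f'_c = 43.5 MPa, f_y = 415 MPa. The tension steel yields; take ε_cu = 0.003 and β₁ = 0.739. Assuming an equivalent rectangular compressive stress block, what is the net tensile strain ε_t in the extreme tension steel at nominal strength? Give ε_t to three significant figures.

ε_t ≈ 0.00934

a = A_s f_y/(0.85 f'_c b) = 165.25 mm.
β₁ = 0.739, so c = a/β₁ = 165.25/0.739 = 223.61 mm.
From the linear strain diagram with ε_cu = 0.003: ε_t = 0.003 (d − c)/c = 0.003 × (920 − 223.61)/223.61 = 0.00934.
Since ε_t ≥ 0.005, the section is tension-controlled.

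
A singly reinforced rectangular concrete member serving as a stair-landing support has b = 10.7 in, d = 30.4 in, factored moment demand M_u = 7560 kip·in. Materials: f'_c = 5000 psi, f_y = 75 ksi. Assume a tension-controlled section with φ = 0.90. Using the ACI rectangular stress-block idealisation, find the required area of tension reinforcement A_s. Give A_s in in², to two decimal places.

M_n = M_u/φ = 7560/0.90 = 8400 kip·in.
From M_n = 0.85 f'_c a b (d − a/2):
a = d − √(d² − 2M_n/(0.85 f'_c b)) = 30.4 − √(30.4² − 2 × 8400/(0.85 × 5 × 10.7)) = 6.847 in.
A_s = 0.85 f'_c a b / f_y = 0.85 × 5 × 6.847 × 10.7 / 75 = 4.152 in².

A_s ≈ 4.15 in²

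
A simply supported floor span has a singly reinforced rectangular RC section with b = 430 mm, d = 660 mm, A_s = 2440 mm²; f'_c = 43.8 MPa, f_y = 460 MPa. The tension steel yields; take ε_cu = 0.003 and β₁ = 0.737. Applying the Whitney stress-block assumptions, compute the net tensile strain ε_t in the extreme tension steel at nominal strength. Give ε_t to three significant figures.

ε_t ≈ 0.0178

a = A_s f_y/(0.85 f'_c b) = 70.11 mm.
β₁ = 0.737, so c = a/β₁ = 70.11/0.737 = 95.13 mm.
From the linear strain diagram with ε_cu = 0.003: ε_t = 0.003 (d − c)/c = 0.003 × (660 − 95.13)/95.13 = 0.0178.
Since ε_t ≥ 0.005, the section is tension-controlled.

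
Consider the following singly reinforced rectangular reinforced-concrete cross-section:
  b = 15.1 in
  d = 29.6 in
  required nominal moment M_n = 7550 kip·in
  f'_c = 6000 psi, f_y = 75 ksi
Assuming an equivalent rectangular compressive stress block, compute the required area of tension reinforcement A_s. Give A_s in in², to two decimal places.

From M_n = 0.85 f'_c a b (d − a/2):
a = d − √(d² − 2M_n/(0.85 f'_c b)) = 29.6 − √(29.6² − 2 × 7550/(0.85 × 6 × 15.1)) = 3.522 in.
A_s = 0.85 f'_c a b / f_y = 0.85 × 6 × 3.522 × 15.1 / 75 = 3.616 in².

A_s ≈ 3.62 in²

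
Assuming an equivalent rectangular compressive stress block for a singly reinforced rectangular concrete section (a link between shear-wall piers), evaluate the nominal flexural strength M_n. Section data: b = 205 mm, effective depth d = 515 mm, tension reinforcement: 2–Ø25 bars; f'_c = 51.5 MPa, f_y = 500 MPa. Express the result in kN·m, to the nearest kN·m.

A_s = 2 × 491 = 982 mm².
T = A_s f_y = 982 × 500 = 491000 N = 491 kN.
From C = T: a = T/(0.85 f'_c b) = 491000/(0.85 × 51.5 × 205) = 54.71 mm.
M_n = T(d − a/2) = 491 kN × (515 − 27.355) mm = 239.43 kN·m.

M_n ≈ 239 kN·m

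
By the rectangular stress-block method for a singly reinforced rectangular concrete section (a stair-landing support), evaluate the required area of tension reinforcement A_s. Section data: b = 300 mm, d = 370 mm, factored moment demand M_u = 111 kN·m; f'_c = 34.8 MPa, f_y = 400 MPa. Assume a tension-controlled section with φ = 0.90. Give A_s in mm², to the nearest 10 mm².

A_s ≈ 880 mm²

M_n = M_u/φ = 111/0.90 = 123.333 kN·m.
With M_n = 0.85 f'_c a b (d − a/2), solve the quadratic for a:
a = d − √(d² − 2M_n/(0.85 f'_c b)) = 370 − √(370² − 2 × 123.333×10⁶/(0.85 × 34.8 × 300)) = 39.69 mm.
A_s = 0.85 f'_c a b / f_y = 0.85 × 34.8 × 39.69 × 300 / 400 = 880.5 mm².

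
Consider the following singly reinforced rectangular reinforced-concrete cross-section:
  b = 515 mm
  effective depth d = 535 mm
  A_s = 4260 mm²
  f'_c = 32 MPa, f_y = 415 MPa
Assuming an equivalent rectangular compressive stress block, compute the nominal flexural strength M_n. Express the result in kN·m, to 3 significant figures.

T = A_s f_y = 4260 × 415 = 1767900 N = 1767.9 kN.
From C = T: a = T/(0.85 f'_c b) = 1767900/(0.85 × 32 × 515) = 126.21 mm.
M_n = T(d − a/2) = 1767.9 kN × (535 − 63.105) mm = 834.26 kN·m.

M_n ≈ 834 kN·m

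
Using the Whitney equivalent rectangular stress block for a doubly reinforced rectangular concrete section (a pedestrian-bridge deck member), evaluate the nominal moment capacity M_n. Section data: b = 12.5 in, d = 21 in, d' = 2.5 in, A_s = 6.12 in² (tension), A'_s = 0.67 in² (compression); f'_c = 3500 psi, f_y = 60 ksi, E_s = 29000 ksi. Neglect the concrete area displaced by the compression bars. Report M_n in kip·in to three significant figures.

M_n ≈ 6170 kip·in

Assume both steels yield.
a = (A_s − A'_s) f_y/(0.85 f'_c b) = (6.12 − 0.67) × 60/(0.85 × 3.5 × 12.5) = 8.793 in.
c = a/β₁ = 8.793/0.85 = 10.345 in; ε'_s = 0.003(c − d')/c = 0.0023 ≥ ε_y = 0.0021, so the compression steel yields.
M_n = (A_s − A'_s) f_y (d − a/2) + A'_s f_y (d − d') = 327 × (21 − 4.3965) + 40.2 × (21 − 2.5) = 5429.3 + 743.7 = 6173.0 kip·in.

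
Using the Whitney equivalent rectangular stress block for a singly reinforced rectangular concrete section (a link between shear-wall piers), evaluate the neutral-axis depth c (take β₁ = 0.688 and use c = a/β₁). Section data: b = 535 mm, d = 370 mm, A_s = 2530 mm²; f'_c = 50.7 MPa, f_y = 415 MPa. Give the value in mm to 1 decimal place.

c ≈ 66.2 mm

T = A_s f_y = 2530 × 415 = 1049950 N = 1049.95 kN.
Setting C = 0.85 f'_c a b equal to T: a = 1049950/(0.85 × 50.7 × 535) = 45.539 mm.
With β₁ = 0.688, c = a/β₁ = 45.539/0.688 = 66.2 mm.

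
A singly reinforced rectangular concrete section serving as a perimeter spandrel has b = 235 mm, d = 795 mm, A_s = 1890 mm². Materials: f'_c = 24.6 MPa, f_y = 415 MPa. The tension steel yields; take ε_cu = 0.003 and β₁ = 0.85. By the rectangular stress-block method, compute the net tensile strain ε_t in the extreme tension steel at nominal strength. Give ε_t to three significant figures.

ε_t ≈ 0.00970

a = A_s f_y/(0.85 f'_c b) = 159.62 mm.
β₁ = 0.85, so c = a/β₁ = 159.62/0.85 = 187.79 mm.
From the linear strain diagram with ε_cu = 0.003: ε_t = 0.003 (d − c)/c = 0.003 × (795 − 187.79)/187.79 = 0.00970.
Since ε_t ≥ 0.005, the section is tension-controlled.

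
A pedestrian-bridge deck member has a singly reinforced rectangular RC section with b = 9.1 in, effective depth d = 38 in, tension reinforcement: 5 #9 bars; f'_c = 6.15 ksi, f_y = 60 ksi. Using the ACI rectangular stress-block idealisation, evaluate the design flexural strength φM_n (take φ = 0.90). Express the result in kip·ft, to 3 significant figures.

φM_n ≈ 784 kip·ft

A_s = 5 × 1 = 5 in².
T = A_s f_y = 5 × 60 = 300 kips.
a = T/(0.85 f'_c b) = 300/(0.85 × 6.15 × 9.1) = 6.306 in.
M_n = T(d − a/2) = 300 × (38 − 3.153) = 10454.1 kip·in = 10454.1/12 = 871.18 kip·ft.
φM_n = 0.90 × 871.18 = 784.06 kip·ft.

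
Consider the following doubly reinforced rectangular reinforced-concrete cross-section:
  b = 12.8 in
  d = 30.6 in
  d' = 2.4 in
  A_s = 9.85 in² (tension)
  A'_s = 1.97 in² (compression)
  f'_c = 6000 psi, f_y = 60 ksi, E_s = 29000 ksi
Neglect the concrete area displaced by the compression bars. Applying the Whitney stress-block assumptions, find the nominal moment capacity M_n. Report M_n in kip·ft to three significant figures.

Assume both steels yield.
a = (A_s − A'_s) f_y/(0.85 f'_c b) = (9.85 − 1.97) × 60/(0.85 × 6 × 12.8) = 7.243 in.
c = a/β₁ = 7.243/0.75 = 9.657 in; ε'_s = 0.003(c − d')/c = 0.0023 ≥ ε_y = 0.0021, so the compression steel yields.
M_n = (A_s − A'_s) f_y (d − a/2) + A'_s f_y (d − d') = 472.8 × (30.6 − 3.6215) + 118.2 × (30.6 − 2.4) = 12755.4 + 3333.2 = 16088.6 kip·in = 16088.6/12 = 1340.72 kip·ft.

M_n ≈ 1340 kip·ft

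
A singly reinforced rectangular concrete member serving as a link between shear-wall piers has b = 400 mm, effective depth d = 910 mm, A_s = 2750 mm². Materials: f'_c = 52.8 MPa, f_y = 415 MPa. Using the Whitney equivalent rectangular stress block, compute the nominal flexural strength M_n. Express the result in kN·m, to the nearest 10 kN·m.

T = A_s f_y = 2750 × 415 = 1141250 N = 1141.25 kN.
From C = T: a = T/(0.85 f'_c b) = 1141250/(0.85 × 52.8 × 400) = 63.57 mm.
M_n = T(d − a/2) = 1141.25 kN × (910 − 31.785) mm = 1002.26 kN·m.

M_n ≈ 1000 kN·m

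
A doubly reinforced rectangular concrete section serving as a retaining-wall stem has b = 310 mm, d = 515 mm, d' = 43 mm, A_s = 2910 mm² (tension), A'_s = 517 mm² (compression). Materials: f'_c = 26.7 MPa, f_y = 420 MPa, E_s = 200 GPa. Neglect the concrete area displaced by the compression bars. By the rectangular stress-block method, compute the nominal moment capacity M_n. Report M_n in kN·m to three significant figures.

M_n ≈ 548 kN·m

Assume both tension and compression steel yield.
Net tension couple steel: A_s − A'_s = 2393 mm².
a = (A_s − A'_s) f_y / (0.85 f'_c b) = 1005060/(0.85 × 26.7 × 310) = 142.86 mm.
c = a/β₁ = 142.86/0.85 = 168.07 mm; ε'_s = 0.003(c − d')/c = 0.0022 ≥ f_y/E_s = 0.0021, so compression steel does yield.
M_n = (A_s − A'_s) f_y (d − a/2) + A'_s f_y (d − d') = [1005060 × (515 − 71.43) + 217140 × (515 − 43)] × 10⁻⁶ = 445.81 + 102.49 = 548.30 kN·m.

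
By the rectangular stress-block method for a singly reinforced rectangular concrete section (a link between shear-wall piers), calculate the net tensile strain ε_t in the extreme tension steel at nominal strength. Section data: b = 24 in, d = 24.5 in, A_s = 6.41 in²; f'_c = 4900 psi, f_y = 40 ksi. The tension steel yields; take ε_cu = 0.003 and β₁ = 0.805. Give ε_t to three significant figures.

a = A_s f_y/(0.85 f'_c b) = 2.565 in.
β₁ = 0.805, so c = a/β₁ = 2.565/0.805 = 3.186 in.
From the linear strain diagram with ε_cu = 0.003: ε_t = 0.003 (d − c)/c = 0.003 × (24.5 − 3.186)/3.186 = 0.0201.
Since ε_t ≥ 0.005, the section is tension-controlled.

ε_t ≈ 0.0201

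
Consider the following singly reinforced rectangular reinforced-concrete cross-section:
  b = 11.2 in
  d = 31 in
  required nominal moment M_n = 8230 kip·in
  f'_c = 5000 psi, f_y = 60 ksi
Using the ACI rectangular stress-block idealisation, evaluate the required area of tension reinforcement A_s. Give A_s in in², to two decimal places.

From M_n = 0.85 f'_c a b (d − a/2):
a = d − √(d² − 2M_n/(0.85 f'_c b)) = 31 − √(31² − 2 × 8230/(0.85 × 5 × 11.2)) = 6.197 in.
A_s = 0.85 f'_c a b / f_y = 0.85 × 5 × 6.197 × 11.2 / 60 = 4.916 in².

A_s ≈ 4.92 in²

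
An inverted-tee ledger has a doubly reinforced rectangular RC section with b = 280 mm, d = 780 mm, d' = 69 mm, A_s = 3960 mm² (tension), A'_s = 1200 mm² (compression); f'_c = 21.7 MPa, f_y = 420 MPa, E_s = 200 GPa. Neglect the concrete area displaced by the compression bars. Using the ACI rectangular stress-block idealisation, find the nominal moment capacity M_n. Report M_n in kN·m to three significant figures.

M_n ≈ 1130 kN·m

Assume both tension and compression steel yield.
Net tension couple steel: A_s − A'_s = 2760 mm².
a = (A_s − A'_s) f_y / (0.85 f'_c b) = 1159200/(0.85 × 21.7 × 280) = 224.45 mm.
c = a/β₁ = 224.45/0.85 = 264.06 mm; ε'_s = 0.003(c − d')/c = 0.0022 ≥ f_y/E_s = 0.0021, so compression steel does yield.
M_n = (A_s − A'_s) f_y (d − a/2) + A'_s f_y (d − d') = [1159200 × (780 − 112.225) + 504000 × (780 − 69)] × 10⁻⁶ = 774.08 + 358.34 = 1132.42 kN·m.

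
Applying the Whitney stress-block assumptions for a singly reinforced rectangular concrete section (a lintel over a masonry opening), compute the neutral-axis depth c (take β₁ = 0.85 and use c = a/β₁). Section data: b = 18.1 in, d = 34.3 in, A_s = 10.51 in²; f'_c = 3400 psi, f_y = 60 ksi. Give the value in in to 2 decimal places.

c ≈ 14.18 in

T = A_s f_y = 10.51 × 60 = 630.6 kips.
a = T/(0.85 f'_c b) = 630.6/(0.85 × 3.4 × 18.1) = 12.0553 in.
With β₁ = 0.85, c = a/β₁ = 12.0553/0.85 = 14.18 in.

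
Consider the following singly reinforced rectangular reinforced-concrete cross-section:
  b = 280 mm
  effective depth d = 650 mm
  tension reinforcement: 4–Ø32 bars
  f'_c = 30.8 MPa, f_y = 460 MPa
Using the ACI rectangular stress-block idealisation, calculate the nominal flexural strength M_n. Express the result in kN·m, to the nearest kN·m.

M_n ≈ 812 kN·m

A_s = 4 × 804 = 3216 mm².
T = A_s f_y = 3216 × 460 = 1479360 N = 1479.36 kN.
From C = T: a = T/(0.85 f'_c b) = 1479360/(0.85 × 30.8 × 280) = 201.81 mm.
M_n = T(d − a/2) = 1479.36 kN × (650 − 100.905) mm = 812.31 kN·m.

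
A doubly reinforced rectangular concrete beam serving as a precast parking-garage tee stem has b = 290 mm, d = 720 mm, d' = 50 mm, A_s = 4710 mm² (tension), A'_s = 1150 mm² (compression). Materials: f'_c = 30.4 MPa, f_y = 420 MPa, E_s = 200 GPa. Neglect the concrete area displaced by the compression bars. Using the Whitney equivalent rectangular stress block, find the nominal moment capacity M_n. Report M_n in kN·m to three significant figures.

M_n ≈ 1250 kN·m

Assume both tension and compression steel yield.
Net tension couple steel: A_s − A'_s = 3560 mm².
a = (A_s − A'_s) f_y / (0.85 f'_c b) = 1495200/(0.85 × 30.4 × 290) = 199.53 mm.
c = a/β₁ = 199.53/0.833 = 239.53 mm; ε'_s = 0.003(c − d')/c = 0.0024 ≥ f_y/E_s = 0.0021, so compression steel does yield.
M_n = (A_s − A'_s) f_y (d − a/2) + A'_s f_y (d − d') = [1495200 × (720 − 99.765) + 483000 × (720 − 50)] × 10⁻⁶ = 927.38 + 323.61 = 1250.99 kN·m.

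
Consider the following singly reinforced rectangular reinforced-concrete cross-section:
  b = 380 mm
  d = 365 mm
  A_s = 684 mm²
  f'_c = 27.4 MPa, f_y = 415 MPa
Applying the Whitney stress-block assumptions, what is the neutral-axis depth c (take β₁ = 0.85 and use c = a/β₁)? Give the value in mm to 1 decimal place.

c ≈ 37.7 mm

T = A_s f_y = 684 × 415 = 283860 N = 283.86 kN.
Setting C = 0.85 f'_c a b equal to T: a = 283860/(0.85 × 27.4 × 380) = 32.074 mm.
With β₁ = 0.85, c = a/β₁ = 32.074/0.85 = 37.7 mm.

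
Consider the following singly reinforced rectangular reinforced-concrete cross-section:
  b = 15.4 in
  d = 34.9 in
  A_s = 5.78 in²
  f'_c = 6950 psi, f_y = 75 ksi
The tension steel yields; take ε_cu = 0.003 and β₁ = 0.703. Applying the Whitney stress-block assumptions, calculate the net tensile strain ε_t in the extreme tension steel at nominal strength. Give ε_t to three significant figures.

ε_t ≈ 0.0124

a = A_s f_y/(0.85 f'_c b) = 4.765 in.
β₁ = 0.703, so c = a/β₁ = 4.765/0.703 = 6.778 in.
From the linear strain diagram with ε_cu = 0.003: ε_t = 0.003 (d − c)/c = 0.003 × (34.9 − 6.778)/6.778 = 0.0124.
Since ε_t ≥ 0.005, the section is tension-controlled.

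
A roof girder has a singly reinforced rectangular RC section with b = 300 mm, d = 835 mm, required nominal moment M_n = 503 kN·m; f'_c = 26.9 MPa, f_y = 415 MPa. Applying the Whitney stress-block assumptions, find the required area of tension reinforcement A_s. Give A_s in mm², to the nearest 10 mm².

With M_n = 0.85 f'_c a b (d − a/2), solve the quadratic for a:
a = d − √(d² − 2M_n/(0.85 f'_c b)) = 835 − √(835² − 2 × 503×10⁶/(0.85 × 26.9 × 300)) = 93.00 mm.
A_s = 0.85 f'_c a b / f_y = 0.85 × 26.9 × 93.00 × 300 / 415 = 1537.2 mm².

A_s ≈ 1540 mm²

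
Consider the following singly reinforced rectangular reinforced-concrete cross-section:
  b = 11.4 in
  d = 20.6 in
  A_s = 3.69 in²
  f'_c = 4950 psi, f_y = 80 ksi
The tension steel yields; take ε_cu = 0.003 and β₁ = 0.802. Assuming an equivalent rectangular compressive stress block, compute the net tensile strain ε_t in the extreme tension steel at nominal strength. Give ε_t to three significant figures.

ε_t ≈ 0.00505

a = A_s f_y/(0.85 f'_c b) = 6.154 in.
β₁ = 0.802, so c = a/β₁ = 6.154/0.802 = 7.673 in.
From the linear strain diagram with ε_cu = 0.003: ε_t = 0.003 (d − c)/c = 0.003 × (20.6 − 7.673)/7.673 = 0.00505.
Since ε_t ≥ 0.005, the section is tension-controlled.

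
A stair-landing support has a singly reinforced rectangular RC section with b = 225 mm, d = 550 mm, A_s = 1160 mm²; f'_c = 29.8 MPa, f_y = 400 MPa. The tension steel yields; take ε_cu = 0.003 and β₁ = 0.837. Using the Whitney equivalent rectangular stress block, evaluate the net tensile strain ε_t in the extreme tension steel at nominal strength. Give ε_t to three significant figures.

ε_t ≈ 0.0140

a = A_s f_y/(0.85 f'_c b) = 81.41 mm.
β₁ = 0.837, so c = a/β₁ = 81.41/0.837 = 97.26 mm.
From the linear strain diagram with ε_cu = 0.003: ε_t = 0.003 (d − c)/c = 0.003 × (550 − 97.26)/97.26 = 0.0140.
Since ε_t ≥ 0.005, the section is tension-controlled.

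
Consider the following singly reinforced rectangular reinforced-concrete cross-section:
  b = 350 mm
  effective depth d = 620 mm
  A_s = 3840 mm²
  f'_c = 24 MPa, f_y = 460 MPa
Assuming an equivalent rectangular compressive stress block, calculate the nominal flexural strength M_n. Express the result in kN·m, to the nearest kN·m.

M_n ≈ 877 kN·m

T = A_s f_y = 3840 × 460 = 1766400 N = 1766.4 kN.
From C = T: a = T/(0.85 f'_c b) = 1766400/(0.85 × 24 × 350) = 247.39 mm.
M_n = T(d − a/2) = 1766.4 kN × (620 − 123.695) mm = 876.67 kN·m.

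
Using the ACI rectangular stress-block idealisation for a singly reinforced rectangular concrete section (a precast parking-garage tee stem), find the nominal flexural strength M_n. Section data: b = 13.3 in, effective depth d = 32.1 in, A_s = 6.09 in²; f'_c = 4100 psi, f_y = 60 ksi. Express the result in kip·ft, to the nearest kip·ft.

T = A_s f_y = 6.09 × 60 = 365.4 kips.
a = T/(0.85 f'_c b) = 365.4/(0.85 × 4.1 × 13.3) = 7.883 in.
M_n = T(d − a/2) = 365.4 × (32.1 − 3.9415) = 10289.1 kip·in = 10289.1/12 = 857.43 kip·ft.

M_n ≈ 857 kip·ft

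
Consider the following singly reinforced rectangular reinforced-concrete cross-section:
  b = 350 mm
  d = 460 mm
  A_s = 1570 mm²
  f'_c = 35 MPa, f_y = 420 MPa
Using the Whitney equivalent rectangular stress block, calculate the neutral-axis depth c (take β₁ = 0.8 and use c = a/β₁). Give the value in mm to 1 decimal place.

T = A_s f_y = 1570 × 420 = 659400 N = 659.4 kN.
Setting C = 0.85 f'_c a b equal to T: a = 659400/(0.85 × 35 × 350) = 63.328 mm.
With β₁ = 0.8, c = a/β₁ = 63.328/0.8 = 79.2 mm.

c ≈ 79.2 mm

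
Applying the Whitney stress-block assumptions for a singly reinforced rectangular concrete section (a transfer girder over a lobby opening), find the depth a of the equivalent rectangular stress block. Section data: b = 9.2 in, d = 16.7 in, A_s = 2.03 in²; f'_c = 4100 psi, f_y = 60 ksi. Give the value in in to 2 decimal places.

T = A_s f_y = 2.03 × 60 = 121.8 kips.
a = T/(0.85 f'_c b) = 121.8/(0.85 × 4.1 × 9.2) = 3.80 in.

a ≈ 3.80 in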